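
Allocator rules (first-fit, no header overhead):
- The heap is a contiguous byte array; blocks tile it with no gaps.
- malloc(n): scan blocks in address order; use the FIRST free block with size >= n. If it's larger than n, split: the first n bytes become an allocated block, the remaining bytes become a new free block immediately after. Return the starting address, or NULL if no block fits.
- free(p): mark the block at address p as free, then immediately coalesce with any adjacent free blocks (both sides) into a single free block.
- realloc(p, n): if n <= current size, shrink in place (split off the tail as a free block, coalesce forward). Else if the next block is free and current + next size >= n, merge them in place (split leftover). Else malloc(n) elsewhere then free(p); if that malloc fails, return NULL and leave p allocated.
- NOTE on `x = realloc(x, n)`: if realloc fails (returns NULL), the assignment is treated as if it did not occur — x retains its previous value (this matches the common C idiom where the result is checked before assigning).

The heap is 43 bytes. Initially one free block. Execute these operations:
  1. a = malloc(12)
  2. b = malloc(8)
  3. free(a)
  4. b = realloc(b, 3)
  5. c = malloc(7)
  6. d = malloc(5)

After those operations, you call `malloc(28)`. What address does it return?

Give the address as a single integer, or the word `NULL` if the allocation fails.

Answer: 15

Derivation:
Op 1: a = malloc(12) -> a = 0; heap: [0-11 ALLOC][12-42 FREE]
Op 2: b = malloc(8) -> b = 12; heap: [0-11 ALLOC][12-19 ALLOC][20-42 FREE]
Op 3: free(a) -> (freed a); heap: [0-11 FREE][12-19 ALLOC][20-42 FREE]
Op 4: b = realloc(b, 3) -> b = 12; heap: [0-11 FREE][12-14 ALLOC][15-42 FREE]
Op 5: c = malloc(7) -> c = 0; heap: [0-6 ALLOC][7-11 FREE][12-14 ALLOC][15-42 FREE]
Op 6: d = malloc(5) -> d = 7; heap: [0-6 ALLOC][7-11 ALLOC][12-14 ALLOC][15-42 FREE]
malloc(28): first-fit scan over [0-6 ALLOC][7-11 ALLOC][12-14 ALLOC][15-42 FREE] -> 15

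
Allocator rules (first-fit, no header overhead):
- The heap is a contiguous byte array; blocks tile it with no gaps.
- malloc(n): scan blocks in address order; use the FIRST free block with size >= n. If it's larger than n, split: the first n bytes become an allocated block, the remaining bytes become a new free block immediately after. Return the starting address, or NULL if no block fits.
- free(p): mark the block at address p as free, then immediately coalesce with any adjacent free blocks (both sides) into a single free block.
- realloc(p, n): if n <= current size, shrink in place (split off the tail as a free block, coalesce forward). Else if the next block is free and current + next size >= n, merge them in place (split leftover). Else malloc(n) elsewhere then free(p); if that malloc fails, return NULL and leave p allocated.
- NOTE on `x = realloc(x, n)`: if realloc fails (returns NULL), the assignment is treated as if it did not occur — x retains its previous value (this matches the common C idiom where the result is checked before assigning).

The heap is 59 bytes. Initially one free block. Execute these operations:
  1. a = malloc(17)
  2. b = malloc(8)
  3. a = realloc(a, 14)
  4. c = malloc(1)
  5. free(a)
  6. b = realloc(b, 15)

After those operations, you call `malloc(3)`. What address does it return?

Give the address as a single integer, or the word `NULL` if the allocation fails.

Answer: 0

Derivation:
Op 1: a = malloc(17) -> a = 0; heap: [0-16 ALLOC][17-58 FREE]
Op 2: b = malloc(8) -> b = 17; heap: [0-16 ALLOC][17-24 ALLOC][25-58 FREE]
Op 3: a = realloc(a, 14) -> a = 0; heap: [0-13 ALLOC][14-16 FREE][17-24 ALLOC][25-58 FREE]
Op 4: c = malloc(1) -> c = 14; heap: [0-13 ALLOC][14-14 ALLOC][15-16 FREE][17-24 ALLOC][25-58 FREE]
Op 5: free(a) -> (freed a); heap: [0-13 FREE][14-14 ALLOC][15-16 FREE][17-24 ALLOC][25-58 FREE]
Op 6: b = realloc(b, 15) -> b = 17; heap: [0-13 FREE][14-14 ALLOC][15-16 FREE][17-31 ALLOC][32-58 FREE]
malloc(3): first-fit scan over [0-13 FREE][14-14 ALLOC][15-16 FREE][17-31 ALLOC][32-58 FREE] -> 0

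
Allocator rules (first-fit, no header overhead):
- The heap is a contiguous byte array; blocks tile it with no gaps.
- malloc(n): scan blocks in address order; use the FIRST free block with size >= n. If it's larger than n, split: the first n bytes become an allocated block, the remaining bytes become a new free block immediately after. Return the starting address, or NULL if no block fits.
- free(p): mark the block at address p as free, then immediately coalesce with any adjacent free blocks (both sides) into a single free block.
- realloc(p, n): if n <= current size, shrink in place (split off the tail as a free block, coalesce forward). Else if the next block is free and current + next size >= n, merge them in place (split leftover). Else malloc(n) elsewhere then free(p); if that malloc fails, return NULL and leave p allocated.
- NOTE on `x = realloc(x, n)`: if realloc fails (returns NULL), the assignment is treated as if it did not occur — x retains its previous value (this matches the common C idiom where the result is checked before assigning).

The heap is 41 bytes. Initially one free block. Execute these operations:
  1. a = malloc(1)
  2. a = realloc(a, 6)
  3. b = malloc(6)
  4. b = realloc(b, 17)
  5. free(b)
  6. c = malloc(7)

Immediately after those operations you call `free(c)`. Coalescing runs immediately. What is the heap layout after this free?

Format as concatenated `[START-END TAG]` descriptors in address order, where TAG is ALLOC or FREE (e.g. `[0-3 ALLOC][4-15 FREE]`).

Answer: [0-5 ALLOC][6-40 FREE]

Derivation:
Op 1: a = malloc(1) -> a = 0; heap: [0-0 ALLOC][1-40 FREE]
Op 2: a = realloc(a, 6) -> a = 0; heap: [0-5 ALLOC][6-40 FREE]
Op 3: b = malloc(6) -> b = 6; heap: [0-5 ALLOC][6-11 ALLOC][12-40 FREE]
Op 4: b = realloc(b, 17) -> b = 6; heap: [0-5 ALLOC][6-22 ALLOC][23-40 FREE]
Op 5: free(b) -> (freed b); heap: [0-5 ALLOC][6-40 FREE]
Op 6: c = malloc(7) -> c = 6; heap: [0-5 ALLOC][6-12 ALLOC][13-40 FREE]
free(c): c = 6 -> block [6-12 ALLOC]; mark free, coalesce with adjacent free neighbors -> [0-5 ALLOC][6-40 FREE]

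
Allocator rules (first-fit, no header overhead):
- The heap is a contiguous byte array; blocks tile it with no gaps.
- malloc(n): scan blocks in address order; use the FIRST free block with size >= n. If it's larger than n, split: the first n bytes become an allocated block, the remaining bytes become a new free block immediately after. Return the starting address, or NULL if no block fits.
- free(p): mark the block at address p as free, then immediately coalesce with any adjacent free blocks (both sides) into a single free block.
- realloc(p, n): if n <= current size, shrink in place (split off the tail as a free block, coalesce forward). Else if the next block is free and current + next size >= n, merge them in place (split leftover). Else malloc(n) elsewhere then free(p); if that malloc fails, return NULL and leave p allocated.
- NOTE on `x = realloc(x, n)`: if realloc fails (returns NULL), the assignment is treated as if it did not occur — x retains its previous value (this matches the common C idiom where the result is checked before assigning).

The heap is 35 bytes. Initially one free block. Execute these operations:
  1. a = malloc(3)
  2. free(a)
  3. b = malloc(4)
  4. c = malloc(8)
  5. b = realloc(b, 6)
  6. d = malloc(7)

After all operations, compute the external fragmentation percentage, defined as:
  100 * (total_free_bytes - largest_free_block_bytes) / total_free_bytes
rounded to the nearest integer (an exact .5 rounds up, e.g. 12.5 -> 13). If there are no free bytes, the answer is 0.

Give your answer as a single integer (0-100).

Answer: 29

Derivation:
Op 1: a = malloc(3) -> a = 0; heap: [0-2 ALLOC][3-34 FREE]
Op 2: free(a) -> (freed a); heap: [0-34 FREE]
Op 3: b = malloc(4) -> b = 0; heap: [0-3 ALLOC][4-34 FREE]
Op 4: c = malloc(8) -> c = 4; heap: [0-3 ALLOC][4-11 ALLOC][12-34 FREE]
Op 5: b = realloc(b, 6) -> b = 12; heap: [0-3 FREE][4-11 ALLOC][12-17 ALLOC][18-34 FREE]
Op 6: d = malloc(7) -> d = 18; heap: [0-3 FREE][4-11 ALLOC][12-17 ALLOC][18-24 ALLOC][25-34 FREE]
Free blocks: [4 10] total_free=14 largest=10 -> 100*(14-10)/14 = 400/14 ≈ 28.571 -> rounds to 29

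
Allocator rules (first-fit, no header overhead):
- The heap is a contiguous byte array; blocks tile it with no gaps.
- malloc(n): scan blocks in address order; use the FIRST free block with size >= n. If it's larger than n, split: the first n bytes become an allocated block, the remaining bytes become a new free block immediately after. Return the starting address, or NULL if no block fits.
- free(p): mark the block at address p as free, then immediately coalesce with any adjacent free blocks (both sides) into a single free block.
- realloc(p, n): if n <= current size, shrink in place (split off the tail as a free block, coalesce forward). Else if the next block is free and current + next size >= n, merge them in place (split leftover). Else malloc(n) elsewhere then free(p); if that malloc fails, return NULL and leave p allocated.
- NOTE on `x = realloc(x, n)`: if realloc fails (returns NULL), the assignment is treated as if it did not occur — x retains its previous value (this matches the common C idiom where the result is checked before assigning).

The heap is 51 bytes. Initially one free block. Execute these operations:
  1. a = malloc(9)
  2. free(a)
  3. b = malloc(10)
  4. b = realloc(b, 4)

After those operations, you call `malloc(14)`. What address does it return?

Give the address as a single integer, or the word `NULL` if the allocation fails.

Op 1: a = malloc(9) -> a = 0; heap: [0-8 ALLOC][9-50 FREE]
Op 2: free(a) -> (freed a); heap: [0-50 FREE]
Op 3: b = malloc(10) -> b = 0; heap: [0-9 ALLOC][10-50 FREE]
Op 4: b = realloc(b, 4) -> b = 0; heap: [0-3 ALLOC][4-50 FREE]
malloc(14): first-fit scan over [0-3 ALLOC][4-50 FREE] -> 4

Answer: 4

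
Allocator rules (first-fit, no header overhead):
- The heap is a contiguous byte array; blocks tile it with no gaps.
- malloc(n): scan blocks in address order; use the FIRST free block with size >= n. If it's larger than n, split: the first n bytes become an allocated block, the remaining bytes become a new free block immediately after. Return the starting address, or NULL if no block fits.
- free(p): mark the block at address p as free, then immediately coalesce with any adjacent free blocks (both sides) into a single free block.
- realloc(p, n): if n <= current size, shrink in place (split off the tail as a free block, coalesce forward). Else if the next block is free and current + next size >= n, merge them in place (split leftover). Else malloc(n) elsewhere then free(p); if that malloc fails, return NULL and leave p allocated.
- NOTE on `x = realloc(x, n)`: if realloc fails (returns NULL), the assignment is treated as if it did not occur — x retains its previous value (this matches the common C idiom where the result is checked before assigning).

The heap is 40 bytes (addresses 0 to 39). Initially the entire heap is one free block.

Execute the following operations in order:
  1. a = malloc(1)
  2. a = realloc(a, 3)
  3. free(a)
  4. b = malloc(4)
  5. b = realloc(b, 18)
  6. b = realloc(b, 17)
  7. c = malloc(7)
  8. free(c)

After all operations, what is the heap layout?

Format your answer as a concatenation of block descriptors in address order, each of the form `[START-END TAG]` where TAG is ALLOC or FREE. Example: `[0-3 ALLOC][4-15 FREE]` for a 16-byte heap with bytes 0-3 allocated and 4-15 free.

Op 1: a = malloc(1) -> a = 0; heap: [0-0 ALLOC][1-39 FREE]
Op 2: a = realloc(a, 3) -> a = 0; heap: [0-2 ALLOC][3-39 FREE]
Op 3: free(a) -> (freed a); heap: [0-39 FREE]
Op 4: b = malloc(4) -> b = 0; heap: [0-3 ALLOC][4-39 FREE]
Op 5: b = realloc(b, 18) -> b = 0; heap: [0-17 ALLOC][18-39 FREE]
Op 6: b = realloc(b, 17) -> b = 0; heap: [0-16 ALLOC][17-39 FREE]
Op 7: c = malloc(7) -> c = 17; heap: [0-16 ALLOC][17-23 ALLOC][24-39 FREE]
Op 8: free(c) -> (freed c); heap: [0-16 ALLOC][17-39 FREE]

Answer: [0-16 ALLOC][17-39 FREE]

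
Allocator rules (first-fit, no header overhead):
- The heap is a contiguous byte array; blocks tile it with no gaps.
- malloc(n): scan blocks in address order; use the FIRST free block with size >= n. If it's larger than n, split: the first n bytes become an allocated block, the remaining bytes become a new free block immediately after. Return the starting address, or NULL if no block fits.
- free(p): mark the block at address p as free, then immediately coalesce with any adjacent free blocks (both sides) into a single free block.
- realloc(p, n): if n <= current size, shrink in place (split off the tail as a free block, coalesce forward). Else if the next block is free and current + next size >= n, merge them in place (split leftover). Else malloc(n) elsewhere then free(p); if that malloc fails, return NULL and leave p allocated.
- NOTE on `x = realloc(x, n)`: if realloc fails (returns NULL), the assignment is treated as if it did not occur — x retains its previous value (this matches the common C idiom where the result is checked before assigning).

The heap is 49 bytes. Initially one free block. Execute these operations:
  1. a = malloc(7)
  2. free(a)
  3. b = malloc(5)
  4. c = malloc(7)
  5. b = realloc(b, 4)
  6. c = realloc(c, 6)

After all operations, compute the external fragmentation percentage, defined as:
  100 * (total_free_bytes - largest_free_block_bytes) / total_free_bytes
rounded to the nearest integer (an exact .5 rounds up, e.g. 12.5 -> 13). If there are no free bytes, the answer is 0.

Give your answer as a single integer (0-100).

Answer: 3

Derivation:
Op 1: a = malloc(7) -> a = 0; heap: [0-6 ALLOC][7-48 FREE]
Op 2: free(a) -> (freed a); heap: [0-48 FREE]
Op 3: b = malloc(5) -> b = 0; heap: [0-4 ALLOC][5-48 FREE]
Op 4: c = malloc(7) -> c = 5; heap: [0-4 ALLOC][5-11 ALLOC][12-48 FREE]
Op 5: b = realloc(b, 4) -> b = 0; heap: [0-3 ALLOC][4-4 FREE][5-11 ALLOC][12-48 FREE]
Op 6: c = realloc(c, 6) -> c = 5; heap: [0-3 ALLOC][4-4 FREE][5-10 ALLOC][11-48 FREE]
Free blocks: [1 38] total_free=39 largest=38 -> 100*(39-38)/39 = 100/39 ≈ 2.564 -> rounds to 3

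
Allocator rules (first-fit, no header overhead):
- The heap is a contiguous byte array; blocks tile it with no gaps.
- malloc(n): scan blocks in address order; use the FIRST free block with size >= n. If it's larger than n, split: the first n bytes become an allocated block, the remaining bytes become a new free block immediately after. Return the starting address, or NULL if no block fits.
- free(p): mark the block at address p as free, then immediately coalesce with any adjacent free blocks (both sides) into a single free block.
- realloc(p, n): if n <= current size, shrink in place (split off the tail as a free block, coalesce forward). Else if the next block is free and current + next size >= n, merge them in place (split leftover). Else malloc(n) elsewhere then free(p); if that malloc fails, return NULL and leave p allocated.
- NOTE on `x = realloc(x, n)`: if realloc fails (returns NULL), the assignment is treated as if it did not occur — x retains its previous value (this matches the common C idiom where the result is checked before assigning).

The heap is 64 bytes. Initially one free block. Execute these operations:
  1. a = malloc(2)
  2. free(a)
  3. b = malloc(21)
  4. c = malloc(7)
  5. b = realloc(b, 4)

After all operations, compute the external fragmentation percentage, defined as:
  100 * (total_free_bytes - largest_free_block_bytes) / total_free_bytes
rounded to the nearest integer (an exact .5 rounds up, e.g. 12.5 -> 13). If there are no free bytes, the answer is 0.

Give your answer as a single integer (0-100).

Op 1: a = malloc(2) -> a = 0; heap: [0-1 ALLOC][2-63 FREE]
Op 2: free(a) -> (freed a); heap: [0-63 FREE]
Op 3: b = malloc(21) -> b = 0; heap: [0-20 ALLOC][21-63 FREE]
Op 4: c = malloc(7) -> c = 21; heap: [0-20 ALLOC][21-27 ALLOC][28-63 FREE]
Op 5: b = realloc(b, 4) -> b = 0; heap: [0-3 ALLOC][4-20 FREE][21-27 ALLOC][28-63 FREE]
Free blocks: [17 36] total_free=53 largest=36 -> 100*(53-36)/53 = 1700/53 ≈ 32.075 -> rounds to 32

Answer: 32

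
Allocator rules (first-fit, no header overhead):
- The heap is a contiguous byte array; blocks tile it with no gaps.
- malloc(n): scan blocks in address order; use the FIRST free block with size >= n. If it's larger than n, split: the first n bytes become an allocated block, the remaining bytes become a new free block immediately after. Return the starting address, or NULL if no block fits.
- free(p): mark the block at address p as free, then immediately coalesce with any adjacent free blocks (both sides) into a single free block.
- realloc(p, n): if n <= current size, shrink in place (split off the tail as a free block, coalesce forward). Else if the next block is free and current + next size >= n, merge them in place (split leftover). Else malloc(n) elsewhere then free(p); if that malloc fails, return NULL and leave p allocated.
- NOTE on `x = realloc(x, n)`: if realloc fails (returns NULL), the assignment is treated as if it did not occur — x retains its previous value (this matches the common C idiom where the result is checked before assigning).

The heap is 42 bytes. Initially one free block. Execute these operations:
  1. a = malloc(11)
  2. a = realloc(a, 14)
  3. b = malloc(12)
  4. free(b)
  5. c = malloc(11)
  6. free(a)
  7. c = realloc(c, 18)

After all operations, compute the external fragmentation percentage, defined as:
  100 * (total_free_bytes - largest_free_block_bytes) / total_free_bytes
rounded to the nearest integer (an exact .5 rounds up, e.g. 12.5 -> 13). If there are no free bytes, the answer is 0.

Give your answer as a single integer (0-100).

Answer: 42

Derivation:
Op 1: a = malloc(11) -> a = 0; heap: [0-10 ALLOC][11-41 FREE]
Op 2: a = realloc(a, 14) -> a = 0; heap: [0-13 ALLOC][14-41 FREE]
Op 3: b = malloc(12) -> b = 14; heap: [0-13 ALLOC][14-25 ALLOC][26-41 FREE]
Op 4: free(b) -> (freed b); heap: [0-13 ALLOC][14-41 FREE]
Op 5: c = malloc(11) -> c = 14; heap: [0-13 ALLOC][14-24 ALLOC][25-41 FREE]
Op 6: free(a) -> (freed a); heap: [0-13 FREE][14-24 ALLOC][25-41 FREE]
Op 7: c = realloc(c, 18) -> c = 14; heap: [0-13 FREE][14-31 ALLOC][32-41 FREE]
Free blocks: [14 10] total_free=24 largest=14 -> 100*(24-14)/24 = 1000/24 ≈ 41.667 -> rounds to 42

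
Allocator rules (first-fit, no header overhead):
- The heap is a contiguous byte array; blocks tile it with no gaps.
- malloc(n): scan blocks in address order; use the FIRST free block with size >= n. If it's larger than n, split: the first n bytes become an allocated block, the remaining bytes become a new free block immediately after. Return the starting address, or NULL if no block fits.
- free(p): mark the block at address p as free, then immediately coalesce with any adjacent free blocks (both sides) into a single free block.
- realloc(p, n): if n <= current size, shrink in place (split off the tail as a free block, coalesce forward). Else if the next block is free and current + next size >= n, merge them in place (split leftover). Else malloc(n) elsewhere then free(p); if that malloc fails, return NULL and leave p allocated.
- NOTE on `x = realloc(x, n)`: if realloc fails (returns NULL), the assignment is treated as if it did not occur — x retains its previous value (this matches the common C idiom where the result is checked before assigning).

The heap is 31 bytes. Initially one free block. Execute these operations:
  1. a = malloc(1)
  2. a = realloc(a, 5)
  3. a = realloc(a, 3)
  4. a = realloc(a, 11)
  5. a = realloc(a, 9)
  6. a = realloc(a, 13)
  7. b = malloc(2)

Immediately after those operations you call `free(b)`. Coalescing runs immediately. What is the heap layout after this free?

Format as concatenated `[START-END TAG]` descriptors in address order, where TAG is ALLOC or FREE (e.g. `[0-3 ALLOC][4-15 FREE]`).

Answer: [0-12 ALLOC][13-30 FREE]

Derivation:
Op 1: a = malloc(1) -> a = 0; heap: [0-0 ALLOC][1-30 FREE]
Op 2: a = realloc(a, 5) -> a = 0; heap: [0-4 ALLOC][5-30 FREE]
Op 3: a = realloc(a, 3) -> a = 0; heap: [0-2 ALLOC][3-30 FREE]
Op 4: a = realloc(a, 11) -> a = 0; heap: [0-10 ALLOC][11-30 FREE]
Op 5: a = realloc(a, 9) -> a = 0; heap: [0-8 ALLOC][9-30 FREE]
Op 6: a = realloc(a, 13) -> a = 0; heap: [0-12 ALLOC][13-30 FREE]
Op 7: b = malloc(2) -> b = 13; heap: [0-12 ALLOC][13-14 ALLOC][15-30 FREE]
free(b): b = 13 -> block [13-14 ALLOC]; mark free, coalesce with adjacent free neighbors -> [0-12 ALLOC][13-30 FREE]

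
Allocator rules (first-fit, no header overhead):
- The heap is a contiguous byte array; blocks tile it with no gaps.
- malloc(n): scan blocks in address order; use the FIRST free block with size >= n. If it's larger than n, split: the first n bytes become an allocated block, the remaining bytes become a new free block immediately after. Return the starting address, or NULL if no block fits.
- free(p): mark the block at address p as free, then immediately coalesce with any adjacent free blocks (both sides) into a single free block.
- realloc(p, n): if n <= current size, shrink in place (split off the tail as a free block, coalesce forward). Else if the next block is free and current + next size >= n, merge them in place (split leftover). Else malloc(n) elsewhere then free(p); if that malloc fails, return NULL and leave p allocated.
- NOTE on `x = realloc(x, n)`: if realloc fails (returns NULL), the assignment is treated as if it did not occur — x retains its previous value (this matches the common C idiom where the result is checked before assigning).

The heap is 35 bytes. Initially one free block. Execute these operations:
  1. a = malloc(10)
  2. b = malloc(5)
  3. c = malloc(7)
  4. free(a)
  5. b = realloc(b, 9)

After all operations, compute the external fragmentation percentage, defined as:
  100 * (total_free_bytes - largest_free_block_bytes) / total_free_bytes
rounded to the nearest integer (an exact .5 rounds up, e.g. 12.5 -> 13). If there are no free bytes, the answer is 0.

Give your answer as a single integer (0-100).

Op 1: a = malloc(10) -> a = 0; heap: [0-9 ALLOC][10-34 FREE]
Op 2: b = malloc(5) -> b = 10; heap: [0-9 ALLOC][10-14 ALLOC][15-34 FREE]
Op 3: c = malloc(7) -> c = 15; heap: [0-9 ALLOC][10-14 ALLOC][15-21 ALLOC][22-34 FREE]
Op 4: free(a) -> (freed a); heap: [0-9 FREE][10-14 ALLOC][15-21 ALLOC][22-34 FREE]
Op 5: b = realloc(b, 9) -> b = 0; heap: [0-8 ALLOC][9-14 FREE][15-21 ALLOC][22-34 FREE]
Free blocks: [6 13] total_free=19 largest=13 -> 100*(19-13)/19 = 600/19 ≈ 31.579 -> rounds to 32

Answer: 32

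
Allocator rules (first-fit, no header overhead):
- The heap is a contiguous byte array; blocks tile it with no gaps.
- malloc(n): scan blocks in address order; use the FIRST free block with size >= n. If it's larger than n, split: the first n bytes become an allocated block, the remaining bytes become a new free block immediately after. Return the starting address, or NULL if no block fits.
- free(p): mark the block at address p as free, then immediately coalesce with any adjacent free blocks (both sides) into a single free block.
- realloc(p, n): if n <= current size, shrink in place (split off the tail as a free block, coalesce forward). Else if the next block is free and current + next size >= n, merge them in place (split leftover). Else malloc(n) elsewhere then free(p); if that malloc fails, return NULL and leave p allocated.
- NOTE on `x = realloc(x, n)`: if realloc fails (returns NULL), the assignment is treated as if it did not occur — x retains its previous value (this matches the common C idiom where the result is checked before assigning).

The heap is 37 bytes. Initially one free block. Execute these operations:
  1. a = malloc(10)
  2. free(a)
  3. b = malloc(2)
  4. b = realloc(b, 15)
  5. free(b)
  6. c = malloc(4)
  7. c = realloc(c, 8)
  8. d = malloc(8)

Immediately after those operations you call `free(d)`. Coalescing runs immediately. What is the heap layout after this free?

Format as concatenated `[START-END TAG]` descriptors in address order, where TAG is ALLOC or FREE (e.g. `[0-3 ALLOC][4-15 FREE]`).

Op 1: a = malloc(10) -> a = 0; heap: [0-9 ALLOC][10-36 FREE]
Op 2: free(a) -> (freed a); heap: [0-36 FREE]
Op 3: b = malloc(2) -> b = 0; heap: [0-1 ALLOC][2-36 FREE]
Op 4: b = realloc(b, 15) -> b = 0; heap: [0-14 ALLOC][15-36 FREE]
Op 5: free(b) -> (freed b); heap: [0-36 FREE]
Op 6: c = malloc(4) -> c = 0; heap: [0-3 ALLOC][4-36 FREE]
Op 7: c = realloc(c, 8) -> c = 0; heap: [0-7 ALLOC][8-36 FREE]
Op 8: d = malloc(8) -> d = 8; heap: [0-7 ALLOC][8-15 ALLOC][16-36 FREE]
free(d): d = 8 -> block [8-15 ALLOC]; mark free, coalesce with adjacent free neighbors -> [0-7 ALLOC][8-36 FREE]

Answer: [0-7 ALLOC][8-36 FREE]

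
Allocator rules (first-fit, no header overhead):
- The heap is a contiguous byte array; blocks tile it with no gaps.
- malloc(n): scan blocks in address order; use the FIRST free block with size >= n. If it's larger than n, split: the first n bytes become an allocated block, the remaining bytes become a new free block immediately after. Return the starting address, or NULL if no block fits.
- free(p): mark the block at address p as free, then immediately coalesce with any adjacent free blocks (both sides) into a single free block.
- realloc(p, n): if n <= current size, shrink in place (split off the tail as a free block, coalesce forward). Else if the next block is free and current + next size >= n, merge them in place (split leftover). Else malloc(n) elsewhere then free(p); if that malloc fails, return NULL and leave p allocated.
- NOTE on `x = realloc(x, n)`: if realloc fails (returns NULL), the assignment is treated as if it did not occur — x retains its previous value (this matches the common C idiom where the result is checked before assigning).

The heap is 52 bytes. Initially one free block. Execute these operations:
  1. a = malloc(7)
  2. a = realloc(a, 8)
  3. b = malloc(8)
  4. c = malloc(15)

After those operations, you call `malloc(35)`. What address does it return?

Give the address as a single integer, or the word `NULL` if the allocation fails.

Op 1: a = malloc(7) -> a = 0; heap: [0-6 ALLOC][7-51 FREE]
Op 2: a = realloc(a, 8) -> a = 0; heap: [0-7 ALLOC][8-51 FREE]
Op 3: b = malloc(8) -> b = 8; heap: [0-7 ALLOC][8-15 ALLOC][16-51 FREE]
Op 4: c = malloc(15) -> c = 16; heap: [0-7 ALLOC][8-15 ALLOC][16-30 ALLOC][31-51 FREE]
malloc(35): first-fit scan over [0-7 ALLOC][8-15 ALLOC][16-30 ALLOC][31-51 FREE] -> NULL

Answer: NULL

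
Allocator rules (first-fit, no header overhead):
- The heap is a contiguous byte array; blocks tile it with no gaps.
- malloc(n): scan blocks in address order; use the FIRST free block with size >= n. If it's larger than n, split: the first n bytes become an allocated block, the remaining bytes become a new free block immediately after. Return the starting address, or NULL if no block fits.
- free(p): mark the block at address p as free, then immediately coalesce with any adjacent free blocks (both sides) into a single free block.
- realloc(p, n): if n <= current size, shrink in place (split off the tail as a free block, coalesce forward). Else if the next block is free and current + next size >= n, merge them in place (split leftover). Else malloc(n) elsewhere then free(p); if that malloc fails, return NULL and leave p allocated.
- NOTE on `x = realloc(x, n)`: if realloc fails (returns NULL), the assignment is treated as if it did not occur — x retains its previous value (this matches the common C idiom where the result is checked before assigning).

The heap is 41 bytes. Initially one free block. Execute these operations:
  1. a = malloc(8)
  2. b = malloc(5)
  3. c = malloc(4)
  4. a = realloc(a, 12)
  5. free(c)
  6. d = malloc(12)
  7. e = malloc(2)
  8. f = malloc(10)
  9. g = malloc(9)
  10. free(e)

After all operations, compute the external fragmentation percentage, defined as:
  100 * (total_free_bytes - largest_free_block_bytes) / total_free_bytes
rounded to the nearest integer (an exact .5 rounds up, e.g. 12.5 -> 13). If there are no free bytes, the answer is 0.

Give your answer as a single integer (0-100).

Answer: 33

Derivation:
Op 1: a = malloc(8) -> a = 0; heap: [0-7 ALLOC][8-40 FREE]
Op 2: b = malloc(5) -> b = 8; heap: [0-7 ALLOC][8-12 ALLOC][13-40 FREE]
Op 3: c = malloc(4) -> c = 13; heap: [0-7 ALLOC][8-12 ALLOC][13-16 ALLOC][17-40 FREE]
Op 4: a = realloc(a, 12) -> a = 17; heap: [0-7 FREE][8-12 ALLOC][13-16 ALLOC][17-28 ALLOC][29-40 FREE]
Op 5: free(c) -> (freed c); heap: [0-7 FREE][8-12 ALLOC][13-16 FREE][17-28 ALLOC][29-40 FREE]
Op 6: d = malloc(12) -> d = 29; heap: [0-7 FREE][8-12 ALLOC][13-16 FREE][17-28 ALLOC][29-40 ALLOC]
Op 7: e = malloc(2) -> e = 0; heap: [0-1 ALLOC][2-7 FREE][8-12 ALLOC][13-16 FREE][17-28 ALLOC][29-40 ALLOC]
Op 8: f = malloc(10) -> f = NULL; heap: [0-1 ALLOC][2-7 FREE][8-12 ALLOC][13-16 FREE][17-28 ALLOC][29-40 ALLOC]
Op 9: g = malloc(9) -> g = NULL; heap: [0-1 ALLOC][2-7 FREE][8-12 ALLOC][13-16 FREE][17-28 ALLOC][29-40 ALLOC]
Op 10: free(e) -> (freed e); heap: [0-7 FREE][8-12 ALLOC][13-16 FREE][17-28 ALLOC][29-40 ALLOC]
Free blocks: [8 4] total_free=12 largest=8 -> 100*(12-8)/12 = 400/12 ≈ 33.333 -> rounds to 33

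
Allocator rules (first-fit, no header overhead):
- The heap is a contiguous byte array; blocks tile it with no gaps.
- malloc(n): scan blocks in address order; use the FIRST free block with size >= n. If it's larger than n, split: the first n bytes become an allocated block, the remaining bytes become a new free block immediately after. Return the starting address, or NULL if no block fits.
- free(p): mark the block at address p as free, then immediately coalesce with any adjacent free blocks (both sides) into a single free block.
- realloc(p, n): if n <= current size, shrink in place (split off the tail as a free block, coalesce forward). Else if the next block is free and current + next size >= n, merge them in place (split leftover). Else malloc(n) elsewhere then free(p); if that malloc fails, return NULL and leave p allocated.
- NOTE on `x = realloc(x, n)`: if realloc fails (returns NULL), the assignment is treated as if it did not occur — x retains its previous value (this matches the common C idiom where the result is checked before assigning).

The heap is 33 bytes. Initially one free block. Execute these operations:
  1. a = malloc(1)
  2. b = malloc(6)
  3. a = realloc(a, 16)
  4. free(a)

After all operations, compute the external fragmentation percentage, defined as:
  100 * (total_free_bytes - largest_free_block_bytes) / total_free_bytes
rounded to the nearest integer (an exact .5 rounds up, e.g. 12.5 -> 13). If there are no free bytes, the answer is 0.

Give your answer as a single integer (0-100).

Answer: 4

Derivation:
Op 1: a = malloc(1) -> a = 0; heap: [0-0 ALLOC][1-32 FREE]
Op 2: b = malloc(6) -> b = 1; heap: [0-0 ALLOC][1-6 ALLOC][7-32 FREE]
Op 3: a = realloc(a, 16) -> a = 7; heap: [0-0 FREE][1-6 ALLOC][7-22 ALLOC][23-32 FREE]
Op 4: free(a) -> (freed a); heap: [0-0 FREE][1-6 ALLOC][7-32 FREE]
Free blocks: [1 26] total_free=27 largest=26 -> 100*(27-26)/27 = 100/27 ≈ 3.704 -> rounds to 4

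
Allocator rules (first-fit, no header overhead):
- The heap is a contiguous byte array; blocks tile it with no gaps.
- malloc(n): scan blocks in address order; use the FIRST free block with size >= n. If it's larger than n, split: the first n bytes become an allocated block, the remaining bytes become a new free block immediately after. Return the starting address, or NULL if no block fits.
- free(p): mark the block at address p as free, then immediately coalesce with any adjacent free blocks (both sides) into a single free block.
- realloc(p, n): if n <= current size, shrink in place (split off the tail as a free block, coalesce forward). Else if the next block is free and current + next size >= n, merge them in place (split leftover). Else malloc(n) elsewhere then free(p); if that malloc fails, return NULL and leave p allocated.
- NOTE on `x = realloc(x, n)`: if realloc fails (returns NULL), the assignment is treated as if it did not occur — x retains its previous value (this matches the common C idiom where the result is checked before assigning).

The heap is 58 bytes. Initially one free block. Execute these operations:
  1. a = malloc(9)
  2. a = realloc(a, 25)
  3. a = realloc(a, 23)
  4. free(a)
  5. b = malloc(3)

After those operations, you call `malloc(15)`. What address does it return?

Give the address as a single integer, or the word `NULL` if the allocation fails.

Op 1: a = malloc(9) -> a = 0; heap: [0-8 ALLOC][9-57 FREE]
Op 2: a = realloc(a, 25) -> a = 0; heap: [0-24 ALLOC][25-57 FREE]
Op 3: a = realloc(a, 23) -> a = 0; heap: [0-22 ALLOC][23-57 FREE]
Op 4: free(a) -> (freed a); heap: [0-57 FREE]
Op 5: b = malloc(3) -> b = 0; heap: [0-2 ALLOC][3-57 FREE]
malloc(15): first-fit scan over [0-2 ALLOC][3-57 FREE] -> 3

Answer: 3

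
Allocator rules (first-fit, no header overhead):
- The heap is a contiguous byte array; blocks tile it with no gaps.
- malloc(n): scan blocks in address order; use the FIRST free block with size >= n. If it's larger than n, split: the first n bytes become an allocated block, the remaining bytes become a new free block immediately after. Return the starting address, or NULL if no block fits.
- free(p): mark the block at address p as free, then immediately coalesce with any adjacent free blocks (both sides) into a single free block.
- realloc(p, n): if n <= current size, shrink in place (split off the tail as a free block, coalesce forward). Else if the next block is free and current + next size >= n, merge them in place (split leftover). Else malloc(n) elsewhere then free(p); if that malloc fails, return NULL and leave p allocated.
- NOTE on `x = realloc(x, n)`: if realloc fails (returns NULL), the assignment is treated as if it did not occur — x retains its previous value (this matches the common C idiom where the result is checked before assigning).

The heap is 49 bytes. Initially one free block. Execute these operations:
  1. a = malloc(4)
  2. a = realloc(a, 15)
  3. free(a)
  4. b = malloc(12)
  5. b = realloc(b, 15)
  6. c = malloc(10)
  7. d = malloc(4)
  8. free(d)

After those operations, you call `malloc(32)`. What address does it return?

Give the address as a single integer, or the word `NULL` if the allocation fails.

Op 1: a = malloc(4) -> a = 0; heap: [0-3 ALLOC][4-48 FREE]
Op 2: a = realloc(a, 15) -> a = 0; heap: [0-14 ALLOC][15-48 FREE]
Op 3: free(a) -> (freed a); heap: [0-48 FREE]
Op 4: b = malloc(12) -> b = 0; heap: [0-11 ALLOC][12-48 FREE]
Op 5: b = realloc(b, 15) -> b = 0; heap: [0-14 ALLOC][15-48 FREE]
Op 6: c = malloc(10) -> c = 15; heap: [0-14 ALLOC][15-24 ALLOC][25-48 FREE]
Op 7: d = malloc(4) -> d = 25; heap: [0-14 ALLOC][15-24 ALLOC][25-28 ALLOC][29-48 FREE]
Op 8: free(d) -> (freed d); heap: [0-14 ALLOC][15-24 ALLOC][25-48 FREE]
malloc(32): first-fit scan over [0-14 ALLOC][15-24 ALLOC][25-48 FREE] -> NULL

Answer: NULL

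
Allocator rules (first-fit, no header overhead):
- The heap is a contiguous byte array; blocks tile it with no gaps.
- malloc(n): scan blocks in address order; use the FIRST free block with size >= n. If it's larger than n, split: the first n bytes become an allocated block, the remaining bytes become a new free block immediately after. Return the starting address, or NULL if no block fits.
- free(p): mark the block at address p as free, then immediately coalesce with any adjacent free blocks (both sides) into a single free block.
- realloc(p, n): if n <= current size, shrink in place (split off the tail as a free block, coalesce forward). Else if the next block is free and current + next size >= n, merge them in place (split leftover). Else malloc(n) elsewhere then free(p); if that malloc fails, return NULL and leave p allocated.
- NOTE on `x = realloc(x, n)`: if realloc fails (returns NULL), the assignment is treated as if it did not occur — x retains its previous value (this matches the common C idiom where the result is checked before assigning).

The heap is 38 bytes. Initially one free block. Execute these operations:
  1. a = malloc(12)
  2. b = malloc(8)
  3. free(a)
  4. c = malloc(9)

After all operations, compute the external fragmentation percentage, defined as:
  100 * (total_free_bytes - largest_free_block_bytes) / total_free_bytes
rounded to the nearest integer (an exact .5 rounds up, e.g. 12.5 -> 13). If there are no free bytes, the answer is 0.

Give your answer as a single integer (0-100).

Answer: 14

Derivation:
Op 1: a = malloc(12) -> a = 0; heap: [0-11 ALLOC][12-37 FREE]
Op 2: b = malloc(8) -> b = 12; heap: [0-11 ALLOC][12-19 ALLOC][20-37 FREE]
Op 3: free(a) -> (freed a); heap: [0-11 FREE][12-19 ALLOC][20-37 FREE]
Op 4: c = malloc(9) -> c = 0; heap: [0-8 ALLOC][9-11 FREE][12-19 ALLOC][20-37 FREE]
Free blocks: [3 18] total_free=21 largest=18 -> 100*(21-18)/21 = 300/21 ≈ 14.286 -> rounds to 14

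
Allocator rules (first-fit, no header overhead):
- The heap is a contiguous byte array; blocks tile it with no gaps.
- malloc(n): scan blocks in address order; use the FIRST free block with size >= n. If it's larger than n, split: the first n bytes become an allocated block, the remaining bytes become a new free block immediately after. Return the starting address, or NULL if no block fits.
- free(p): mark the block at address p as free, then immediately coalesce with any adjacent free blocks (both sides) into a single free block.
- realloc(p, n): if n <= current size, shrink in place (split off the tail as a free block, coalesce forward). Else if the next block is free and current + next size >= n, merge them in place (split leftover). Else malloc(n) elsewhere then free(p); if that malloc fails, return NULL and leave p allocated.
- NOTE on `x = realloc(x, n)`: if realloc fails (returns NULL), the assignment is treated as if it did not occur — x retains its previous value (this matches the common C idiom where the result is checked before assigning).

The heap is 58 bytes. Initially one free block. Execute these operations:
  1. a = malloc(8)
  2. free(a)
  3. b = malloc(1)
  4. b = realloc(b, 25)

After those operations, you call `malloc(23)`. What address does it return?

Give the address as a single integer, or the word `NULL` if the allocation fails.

Answer: 25

Derivation:
Op 1: a = malloc(8) -> a = 0; heap: [0-7 ALLOC][8-57 FREE]
Op 2: free(a) -> (freed a); heap: [0-57 FREE]
Op 3: b = malloc(1) -> b = 0; heap: [0-0 ALLOC][1-57 FREE]
Op 4: b = realloc(b, 25) -> b = 0; heap: [0-24 ALLOC][25-57 FREE]
malloc(23): first-fit scan over [0-24 ALLOC][25-57 FREE] -> 25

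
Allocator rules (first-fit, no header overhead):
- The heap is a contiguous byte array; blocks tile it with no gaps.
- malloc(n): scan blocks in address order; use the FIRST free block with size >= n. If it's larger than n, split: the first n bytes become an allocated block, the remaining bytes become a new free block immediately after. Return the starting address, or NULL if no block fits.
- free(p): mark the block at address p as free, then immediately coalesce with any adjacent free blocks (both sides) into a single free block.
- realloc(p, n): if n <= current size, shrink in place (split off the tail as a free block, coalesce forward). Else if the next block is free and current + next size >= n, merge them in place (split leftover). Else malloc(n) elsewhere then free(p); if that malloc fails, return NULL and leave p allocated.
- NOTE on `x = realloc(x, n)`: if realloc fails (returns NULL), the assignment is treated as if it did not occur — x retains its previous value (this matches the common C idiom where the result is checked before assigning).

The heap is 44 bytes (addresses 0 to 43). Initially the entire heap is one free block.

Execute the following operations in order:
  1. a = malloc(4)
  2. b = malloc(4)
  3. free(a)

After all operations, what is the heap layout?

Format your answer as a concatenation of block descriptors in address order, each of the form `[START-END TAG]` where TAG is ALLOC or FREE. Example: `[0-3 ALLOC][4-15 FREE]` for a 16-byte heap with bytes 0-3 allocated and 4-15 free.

Answer: [0-3 FREE][4-7 ALLOC][8-43 FREE]

Derivation:
Op 1: a = malloc(4) -> a = 0; heap: [0-3 ALLOC][4-43 FREE]
Op 2: b = malloc(4) -> b = 4; heap: [0-3 ALLOC][4-7 ALLOC][8-43 FREE]
Op 3: free(a) -> (freed a); heap: [0-3 FREE][4-7 ALLOC][8-43 FREE]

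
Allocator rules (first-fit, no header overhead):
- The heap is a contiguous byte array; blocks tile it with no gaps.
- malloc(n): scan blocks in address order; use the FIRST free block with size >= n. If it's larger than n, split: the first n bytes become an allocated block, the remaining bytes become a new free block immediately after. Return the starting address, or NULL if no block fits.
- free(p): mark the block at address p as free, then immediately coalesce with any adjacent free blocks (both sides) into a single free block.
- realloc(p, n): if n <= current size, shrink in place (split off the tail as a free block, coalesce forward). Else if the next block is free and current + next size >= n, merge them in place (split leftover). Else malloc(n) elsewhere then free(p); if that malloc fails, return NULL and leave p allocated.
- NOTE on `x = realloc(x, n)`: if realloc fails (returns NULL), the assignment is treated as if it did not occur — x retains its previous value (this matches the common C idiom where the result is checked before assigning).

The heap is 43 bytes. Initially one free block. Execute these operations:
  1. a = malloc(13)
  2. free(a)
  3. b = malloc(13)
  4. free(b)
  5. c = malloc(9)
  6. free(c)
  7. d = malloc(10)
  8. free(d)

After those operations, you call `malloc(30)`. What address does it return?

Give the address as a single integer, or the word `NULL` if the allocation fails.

Answer: 0

Derivation:
Op 1: a = malloc(13) -> a = 0; heap: [0-12 ALLOC][13-42 FREE]
Op 2: free(a) -> (freed a); heap: [0-42 FREE]
Op 3: b = malloc(13) -> b = 0; heap: [0-12 ALLOC][13-42 FREE]
Op 4: free(b) -> (freed b); heap: [0-42 FREE]
Op 5: c = malloc(9) -> c = 0; heap: [0-8 ALLOC][9-42 FREE]
Op 6: free(c) -> (freed c); heap: [0-42 FREE]
Op 7: d = malloc(10) -> d = 0; heap: [0-9 ALLOC][10-42 FREE]
Op 8: free(d) -> (freed d); heap: [0-42 FREE]
malloc(30): first-fit scan over [0-42 FREE] -> 0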